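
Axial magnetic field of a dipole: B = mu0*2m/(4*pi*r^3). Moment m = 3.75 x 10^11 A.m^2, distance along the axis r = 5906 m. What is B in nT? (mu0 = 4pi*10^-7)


m = 3.75 x 10^11 = 375000000000 A.m^2
2m = 750000000000 A.m^2
r^3 = 5906^3 = 206006217416
B = (4pi*10^-7) * 750000000000 / (4*pi * 206006217416) * 1e9
= 942477.796077 / 2588750476911.71 * 1e9
= 364.0667 nT

364.0667


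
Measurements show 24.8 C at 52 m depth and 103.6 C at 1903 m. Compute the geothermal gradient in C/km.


dT = 103.6 - 24.8 = 78.8 C
dz = 1903 - 52 = 1851 m
gradient = dT/dz * 1000 = 78.8/1851 * 1000 = 42.5716 C/km

42.5716


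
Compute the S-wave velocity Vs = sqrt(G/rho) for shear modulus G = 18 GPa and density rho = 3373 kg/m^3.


Convert G to Pa: G = 18e9 Pa
Compute G/rho = 18e9 / 3373 = 5336495.7012
Vs = sqrt(5336495.7012) = 2310.09 m/s

2310.09


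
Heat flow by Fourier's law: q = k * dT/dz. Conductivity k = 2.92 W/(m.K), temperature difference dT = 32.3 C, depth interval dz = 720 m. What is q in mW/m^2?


q = k * dT / dz * 1000
= 2.92 * 32.3 / 720 * 1000
= 0.130994 * 1000
= 130.9944 mW/m^2

130.9944


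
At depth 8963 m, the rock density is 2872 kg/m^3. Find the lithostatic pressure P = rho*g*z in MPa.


P = rho * g * z / 1e6
= 2872 * 9.81 * 8963 / 1e6
= 252526430.16 / 1e6
= 252.5264 MPa

252.5264


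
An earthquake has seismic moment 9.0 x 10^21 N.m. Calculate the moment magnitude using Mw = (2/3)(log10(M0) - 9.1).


log10(M0) = log10(9.0 x 10^21) = 21.9542
Mw = 2/3 * (21.9542 - 9.1)
= 2/3 * 12.8542
= 8.57

8.57


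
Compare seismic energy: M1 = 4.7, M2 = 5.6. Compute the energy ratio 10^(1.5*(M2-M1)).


M2 - M1 = 5.6 - 4.7 = 0.9
1.5 * 0.9 = 1.35
ratio = 10^1.35 = 22.39

22.39


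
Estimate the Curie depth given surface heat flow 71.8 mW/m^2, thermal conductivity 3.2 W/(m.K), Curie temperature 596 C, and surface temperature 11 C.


T_Curie - T_surf = 596 - 11 = 585 C
Convert q to W/m^2: 71.8 mW/m^2 = 0.0718 W/m^2
d = 585 * 3.2 / 0.0718 = 26072.42 m

26072.42


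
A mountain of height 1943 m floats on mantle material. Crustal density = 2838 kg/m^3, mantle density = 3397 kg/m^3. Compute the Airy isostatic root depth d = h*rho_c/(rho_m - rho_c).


rho_m - rho_c = 3397 - 2838 = 559
d = 1943 * 2838 / 559
= 5514234 / 559
= 9864.46 m

9864.46


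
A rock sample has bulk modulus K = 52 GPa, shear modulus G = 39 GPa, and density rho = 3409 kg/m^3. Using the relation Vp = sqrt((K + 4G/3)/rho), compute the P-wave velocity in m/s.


First compute the effective modulus:
K + 4G/3 = 52e9 + 4*39e9/3 = 104000000000.0 Pa
Then divide by density:
104000000000.0 / 3409 = 30507480.1995 Pa/(kg/m^3)
Take the square root:
Vp = sqrt(30507480.1995) = 5523.36 m/s

5523.36


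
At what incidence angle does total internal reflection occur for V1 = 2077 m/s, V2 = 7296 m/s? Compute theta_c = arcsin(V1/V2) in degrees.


V1/V2 = 2077/7296 = 0.284677
theta_c = arcsin(0.284677) = 16.5395 degrees

16.5395


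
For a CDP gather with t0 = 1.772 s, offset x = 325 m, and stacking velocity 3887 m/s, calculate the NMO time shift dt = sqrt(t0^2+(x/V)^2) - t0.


x/Vnmo = 325/3887 = 0.083612
(x/Vnmo)^2 = 0.006991
t0^2 = 3.139984
sqrt(3.139984 + 0.006991) = 1.773972
dt = 1.773972 - 1.772 = 0.001972

0.001972


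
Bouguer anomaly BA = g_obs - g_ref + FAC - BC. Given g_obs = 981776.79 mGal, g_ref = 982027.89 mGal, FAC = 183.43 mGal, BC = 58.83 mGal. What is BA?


BA = g_obs - g_ref + FAC - BC
= 981776.79 - 982027.89 + 183.43 - 58.83
= -126.5 mGal

-126.5


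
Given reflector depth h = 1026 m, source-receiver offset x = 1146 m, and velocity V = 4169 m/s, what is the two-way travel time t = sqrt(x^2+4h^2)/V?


x^2 + 4h^2 = 1146^2 + 4*1026^2 = 1313316 + 4210704 = 5524020
sqrt(5524020) = 2350.3234
t = 2350.3234 / 4169 = 0.5638 s

0.5638


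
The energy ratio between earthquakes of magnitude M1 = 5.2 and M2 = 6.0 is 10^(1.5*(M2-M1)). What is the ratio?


M2 - M1 = 6.0 - 5.2 = 0.8
1.5 * 0.8 = 1.2
ratio = 10^1.2 = 15.85

15.85


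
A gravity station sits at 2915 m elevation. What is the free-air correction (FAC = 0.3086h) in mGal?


FAC = 0.3086 * h
= 0.3086 * 2915
= 899.569 mGal

899.569


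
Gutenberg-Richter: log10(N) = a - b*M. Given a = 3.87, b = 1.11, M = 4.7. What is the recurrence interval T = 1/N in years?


log10(N) = 3.87 - 1.11*4.7 = -1.347
N = 10^-1.347 = 0.044978
T = 1/N = 1/0.044978 = 22.2331 years

22.2331


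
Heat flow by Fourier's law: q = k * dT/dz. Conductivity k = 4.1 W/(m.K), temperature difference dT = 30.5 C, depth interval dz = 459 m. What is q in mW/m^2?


q = k * dT / dz * 1000
= 4.1 * 30.5 / 459 * 1000
= 0.27244 * 1000
= 272.4401 mW/m^2

272.4401


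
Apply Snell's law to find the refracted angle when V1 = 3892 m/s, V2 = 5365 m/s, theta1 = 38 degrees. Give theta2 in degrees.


sin(theta1) = sin(38 deg) = 0.615661
sin(theta2) = V2/V1 * sin(theta1) = 5365/3892 * 0.615661 = 0.84867
theta2 = arcsin(0.84867) = 58.0673 degrees

58.0673


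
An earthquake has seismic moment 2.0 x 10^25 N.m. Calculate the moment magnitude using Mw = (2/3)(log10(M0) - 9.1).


log10(M0) = log10(2.0 x 10^25) = 25.301
Mw = 2/3 * (25.301 - 9.1)
= 2/3 * 16.201
= 10.8

10.8


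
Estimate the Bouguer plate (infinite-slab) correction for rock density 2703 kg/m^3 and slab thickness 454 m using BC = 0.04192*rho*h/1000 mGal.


BC = 0.04192 * rho * h / 1000
= 0.04192 * 2703 * 454 / 1000
= 51.4426 mGal

51.4426


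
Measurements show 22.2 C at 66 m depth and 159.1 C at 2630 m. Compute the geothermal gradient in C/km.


dT = 159.1 - 22.2 = 136.9 C
dz = 2630 - 66 = 2564 m
gradient = dT/dz * 1000 = 136.9/2564 * 1000 = 53.3931 C/km

53.3931


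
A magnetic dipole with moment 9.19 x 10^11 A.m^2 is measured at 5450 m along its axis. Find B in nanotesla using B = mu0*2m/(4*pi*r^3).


m = 9.19 x 10^11 = 919000000000 A.m^2
2m = 1838000000000 A.m^2
r^3 = 5450^3 = 161878625000
B = (4pi*10^-7) * 1838000000000 / (4*pi * 161878625000) * 1e9
= 2309698.918919 / 2034226796292.87 * 1e9
= 1135.4186 nT

1135.4186


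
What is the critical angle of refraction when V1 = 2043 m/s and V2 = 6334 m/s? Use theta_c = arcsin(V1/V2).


V1/V2 = 2043/6334 = 0.322545
theta_c = arcsin(0.322545) = 18.8169 degrees

18.8169


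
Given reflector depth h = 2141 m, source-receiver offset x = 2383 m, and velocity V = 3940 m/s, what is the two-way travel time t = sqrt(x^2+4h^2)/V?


x^2 + 4h^2 = 2383^2 + 4*2141^2 = 5678689 + 18335524 = 24014213
sqrt(24014213) = 4900.4299
t = 4900.4299 / 3940 = 1.2438 s

1.2438


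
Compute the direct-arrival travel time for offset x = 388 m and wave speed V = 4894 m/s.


t = x / V
= 388 / 4894
= 0.0793 s

0.0793


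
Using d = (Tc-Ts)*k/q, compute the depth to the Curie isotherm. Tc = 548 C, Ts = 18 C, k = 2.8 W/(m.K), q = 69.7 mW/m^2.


T_Curie - T_surf = 548 - 18 = 530 C
Convert q to W/m^2: 69.7 mW/m^2 = 0.0697 W/m^2
d = 530 * 2.8 / 0.0697 = 21291.25 m

21291.25


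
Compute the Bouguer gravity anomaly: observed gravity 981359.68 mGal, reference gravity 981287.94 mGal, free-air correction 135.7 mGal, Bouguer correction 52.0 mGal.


BA = g_obs - g_ref + FAC - BC
= 981359.68 - 981287.94 + 135.7 - 52.0
= 155.44 mGal

155.44


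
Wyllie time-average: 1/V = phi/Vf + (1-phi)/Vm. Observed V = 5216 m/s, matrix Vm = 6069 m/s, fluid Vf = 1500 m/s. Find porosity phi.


1/V - 1/Vm = 1/5216 - 1/6069 = 2.695e-05
1/Vf - 1/Vm = 1/1500 - 1/6069 = 0.00050189
phi = 2.695e-05 / 0.00050189 = 0.0537

0.0537


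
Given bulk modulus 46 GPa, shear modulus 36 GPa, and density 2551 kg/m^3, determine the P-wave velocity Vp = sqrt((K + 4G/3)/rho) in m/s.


First compute the effective modulus:
K + 4G/3 = 46e9 + 4*36e9/3 = 94000000000.0 Pa
Then divide by density:
94000000000.0 / 2551 = 36848294.7864 Pa/(kg/m^3)
Take the square root:
Vp = sqrt(36848294.7864) = 6070.28 m/s

6070.28


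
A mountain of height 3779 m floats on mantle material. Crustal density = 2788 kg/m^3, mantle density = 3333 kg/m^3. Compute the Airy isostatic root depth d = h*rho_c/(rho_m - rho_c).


rho_m - rho_c = 3333 - 2788 = 545
d = 3779 * 2788 / 545
= 10535852 / 545
= 19331.84 m

19331.84


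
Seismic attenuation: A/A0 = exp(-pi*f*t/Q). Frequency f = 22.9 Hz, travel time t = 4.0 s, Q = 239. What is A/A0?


pi*f*t/Q = pi*22.9*4.0/239 = 1.204058
A/A0 = exp(-1.204058) = 0.299974

0.299974


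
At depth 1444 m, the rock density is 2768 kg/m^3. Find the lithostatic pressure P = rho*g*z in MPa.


P = rho * g * z / 1e6
= 2768 * 9.81 * 1444 / 1e6
= 39210491.52 / 1e6
= 39.2105 MPa

39.2105


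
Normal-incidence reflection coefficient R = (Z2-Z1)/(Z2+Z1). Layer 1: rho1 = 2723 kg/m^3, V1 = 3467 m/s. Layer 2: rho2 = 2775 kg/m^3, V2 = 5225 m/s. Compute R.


Z1 = 2723 * 3467 = 9440641
Z2 = 2775 * 5225 = 14499375
R = (14499375 - 9440641) / (14499375 + 9440641) = 5058734 / 23940016 = 0.2113

0.2113


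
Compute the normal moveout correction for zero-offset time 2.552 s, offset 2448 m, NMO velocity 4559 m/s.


x/Vnmo = 2448/4559 = 0.53696
(x/Vnmo)^2 = 0.288326
t0^2 = 6.512704
sqrt(6.512704 + 0.288326) = 2.607878
dt = 2.607878 - 2.552 = 0.055878

0.055878


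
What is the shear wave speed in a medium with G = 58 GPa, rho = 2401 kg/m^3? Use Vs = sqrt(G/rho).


Convert G to Pa: G = 58e9 Pa
Compute G/rho = 58e9 / 2401 = 24156601.4161
Vs = sqrt(24156601.4161) = 4914.94 m/s

4914.94


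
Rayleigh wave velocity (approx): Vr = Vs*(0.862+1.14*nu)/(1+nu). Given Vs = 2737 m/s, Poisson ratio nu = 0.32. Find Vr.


Numerator factor = 0.862 + 1.14*0.32 = 1.2268
Denominator = 1 + 0.32 = 1.32
Vr = 2737 * 1.2268 / 1.32 = 2543.75 m/s

2543.75


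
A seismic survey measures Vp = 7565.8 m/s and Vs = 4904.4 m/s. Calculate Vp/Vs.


Vp/Vs = 7565.8 / 4904.4
= 1.5427

1.5427


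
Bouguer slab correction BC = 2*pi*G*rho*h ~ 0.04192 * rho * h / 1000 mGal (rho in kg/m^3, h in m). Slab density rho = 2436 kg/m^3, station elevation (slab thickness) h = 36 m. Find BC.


BC = 0.04192 * rho * h / 1000
= 0.04192 * 2436 * 36 / 1000
= 3.6762 mGal

3.6762


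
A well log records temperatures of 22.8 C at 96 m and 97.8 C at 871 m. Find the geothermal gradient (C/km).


dT = 97.8 - 22.8 = 75.0 C
dz = 871 - 96 = 775 m
gradient = dT/dz * 1000 = 75.0/775 * 1000 = 96.7742 C/km

96.7742


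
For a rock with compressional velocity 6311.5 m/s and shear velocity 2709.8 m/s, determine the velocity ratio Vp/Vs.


Vp/Vs = 6311.5 / 2709.8
= 2.3291

2.3291


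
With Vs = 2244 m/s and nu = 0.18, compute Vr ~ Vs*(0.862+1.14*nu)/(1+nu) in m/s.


Numerator factor = 0.862 + 1.14*0.18 = 1.0672
Denominator = 1 + 0.18 = 1.18
Vr = 2244 * 1.0672 / 1.18 = 2029.49 m/s

2029.49


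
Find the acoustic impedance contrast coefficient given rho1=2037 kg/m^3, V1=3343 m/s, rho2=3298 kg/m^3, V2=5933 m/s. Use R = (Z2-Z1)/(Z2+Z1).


Z1 = 2037 * 3343 = 6809691
Z2 = 3298 * 5933 = 19567034
R = (19567034 - 6809691) / (19567034 + 6809691) = 12757343 / 26376725 = 0.4837

0.4837


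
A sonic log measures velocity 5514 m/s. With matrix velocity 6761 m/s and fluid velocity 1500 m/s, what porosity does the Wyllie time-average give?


1/V - 1/Vm = 1/5514 - 1/6761 = 3.345e-05
1/Vf - 1/Vm = 1/1500 - 1/6761 = 0.00051876
phi = 3.345e-05 / 0.00051876 = 0.0645

0.0645


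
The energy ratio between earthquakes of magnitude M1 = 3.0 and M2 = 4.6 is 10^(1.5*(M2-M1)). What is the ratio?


M2 - M1 = 4.6 - 3.0 = 1.6
1.5 * 1.6 = 2.4
ratio = 10^2.4 = 251.19

251.19


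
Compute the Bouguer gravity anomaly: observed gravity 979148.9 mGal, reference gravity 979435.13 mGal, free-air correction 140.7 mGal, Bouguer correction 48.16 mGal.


BA = g_obs - g_ref + FAC - BC
= 979148.9 - 979435.13 + 140.7 - 48.16
= -193.69 mGal

-193.69


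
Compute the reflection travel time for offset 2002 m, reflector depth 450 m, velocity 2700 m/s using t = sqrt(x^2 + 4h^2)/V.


x^2 + 4h^2 = 2002^2 + 4*450^2 = 4008004 + 810000 = 4818004
sqrt(4818004) = 2194.9952
t = 2194.9952 / 2700 = 0.813 s

0.813


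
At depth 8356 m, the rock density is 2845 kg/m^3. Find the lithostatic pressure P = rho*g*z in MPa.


P = rho * g * z / 1e6
= 2845 * 9.81 * 8356 / 1e6
= 233211364.2 / 1e6
= 233.2114 MPa

233.2114


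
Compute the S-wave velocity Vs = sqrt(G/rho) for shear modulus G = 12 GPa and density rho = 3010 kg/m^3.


Convert G to Pa: G = 12e9 Pa
Compute G/rho = 12e9 / 3010 = 3986710.9635
Vs = sqrt(3986710.9635) = 1996.67 m/s

1996.67


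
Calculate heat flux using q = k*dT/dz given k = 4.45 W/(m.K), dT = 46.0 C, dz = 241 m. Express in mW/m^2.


q = k * dT / dz * 1000
= 4.45 * 46.0 / 241 * 1000
= 0.849378 * 1000
= 849.3776 mW/m^2

849.3776


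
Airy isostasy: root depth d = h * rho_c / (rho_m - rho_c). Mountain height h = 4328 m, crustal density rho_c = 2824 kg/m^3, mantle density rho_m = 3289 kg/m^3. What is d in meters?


rho_m - rho_c = 3289 - 2824 = 465
d = 4328 * 2824 / 465
= 12222272 / 465
= 26284.46 m

26284.46


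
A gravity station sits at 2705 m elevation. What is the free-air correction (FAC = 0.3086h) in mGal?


FAC = 0.3086 * h
= 0.3086 * 2705
= 834.763 mGal

834.763


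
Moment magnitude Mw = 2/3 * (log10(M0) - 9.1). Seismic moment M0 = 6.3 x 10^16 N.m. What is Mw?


log10(M0) = log10(6.3 x 10^16) = 16.7993
Mw = 2/3 * (16.7993 - 9.1)
= 2/3 * 7.6993
= 5.13

5.13


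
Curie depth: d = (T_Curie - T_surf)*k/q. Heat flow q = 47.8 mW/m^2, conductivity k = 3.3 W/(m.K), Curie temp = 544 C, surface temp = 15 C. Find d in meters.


T_Curie - T_surf = 544 - 15 = 529 C
Convert q to W/m^2: 47.8 mW/m^2 = 0.0478 W/m^2
d = 529 * 3.3 / 0.0478 = 36520.92 m

36520.92


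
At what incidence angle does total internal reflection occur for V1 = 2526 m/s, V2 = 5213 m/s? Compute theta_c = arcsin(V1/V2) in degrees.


V1/V2 = 2526/5213 = 0.484558
theta_c = arcsin(0.484558) = 28.9835 degrees

28.9835


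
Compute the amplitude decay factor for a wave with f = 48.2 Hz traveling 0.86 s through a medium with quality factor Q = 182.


pi*f*t/Q = pi*48.2*0.86/182 = 0.715524
A/A0 = exp(-0.715524) = 0.488936

0.488936


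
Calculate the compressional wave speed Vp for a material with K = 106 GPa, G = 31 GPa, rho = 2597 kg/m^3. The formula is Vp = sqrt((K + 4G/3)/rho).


First compute the effective modulus:
K + 4G/3 = 106e9 + 4*31e9/3 = 147333333333.33 Pa
Then divide by density:
147333333333.33 / 2597 = 56732126.813 Pa/(kg/m^3)
Take the square root:
Vp = sqrt(56732126.813) = 7532.07 m/s

7532.07


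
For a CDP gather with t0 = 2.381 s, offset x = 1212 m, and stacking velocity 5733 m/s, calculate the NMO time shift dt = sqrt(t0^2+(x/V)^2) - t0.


x/Vnmo = 1212/5733 = 0.211408
(x/Vnmo)^2 = 0.044693
t0^2 = 5.669161
sqrt(5.669161 + 0.044693) = 2.390367
dt = 2.390367 - 2.381 = 0.009367

0.009367


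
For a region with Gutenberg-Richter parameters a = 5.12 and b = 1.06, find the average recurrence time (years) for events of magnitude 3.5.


log10(N) = 5.12 - 1.06*3.5 = 1.41
N = 10^1.41 = 25.703958
T = 1/N = 1/25.703958 = 0.0389 years

0.0389


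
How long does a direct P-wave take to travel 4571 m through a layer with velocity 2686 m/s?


t = x / V
= 4571 / 2686
= 1.7018 s

1.7018


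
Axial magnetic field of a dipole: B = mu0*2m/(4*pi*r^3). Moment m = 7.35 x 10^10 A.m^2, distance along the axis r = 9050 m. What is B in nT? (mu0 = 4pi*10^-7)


m = 7.35 x 10^10 = 73500000000 A.m^2
2m = 147000000000 A.m^2
r^3 = 9050^3 = 741217625000
B = (4pi*10^-7) * 147000000000 / (4*pi * 741217625000) * 1e9
= 184725.648031 / 9314415381645.1 * 1e9
= 19.8322 nT

19.8322


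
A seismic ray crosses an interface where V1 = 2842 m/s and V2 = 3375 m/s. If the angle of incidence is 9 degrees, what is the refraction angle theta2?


sin(theta1) = sin(9 deg) = 0.156434
sin(theta2) = V2/V1 * sin(theta1) = 3375/2842 * 0.156434 = 0.185773
theta2 = arcsin(0.185773) = 10.7062 degrees

10.7062


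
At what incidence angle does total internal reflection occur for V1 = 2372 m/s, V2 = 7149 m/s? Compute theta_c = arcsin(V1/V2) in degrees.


V1/V2 = 2372/7149 = 0.331795
theta_c = arcsin(0.331795) = 19.3777 degrees

19.3777


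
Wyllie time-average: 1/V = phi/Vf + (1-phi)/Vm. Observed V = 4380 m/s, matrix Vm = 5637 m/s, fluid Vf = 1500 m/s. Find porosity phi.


1/V - 1/Vm = 1/4380 - 1/5637 = 5.091e-05
1/Vf - 1/Vm = 1/1500 - 1/5637 = 0.00048927
phi = 5.091e-05 / 0.00048927 = 0.1041

0.1041


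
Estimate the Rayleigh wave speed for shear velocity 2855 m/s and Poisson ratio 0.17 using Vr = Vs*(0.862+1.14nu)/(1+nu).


Numerator factor = 0.862 + 1.14*0.17 = 1.0558
Denominator = 1 + 0.17 = 1.17
Vr = 2855 * 1.0558 / 1.17 = 2576.33 m/s

2576.33


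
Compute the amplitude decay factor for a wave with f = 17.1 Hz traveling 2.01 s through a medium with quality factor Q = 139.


pi*f*t/Q = pi*17.1*2.01/139 = 0.776832
A/A0 = exp(-0.776832) = 0.45986

0.45986


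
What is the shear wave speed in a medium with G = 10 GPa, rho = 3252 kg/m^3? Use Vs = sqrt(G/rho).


Convert G to Pa: G = 10e9 Pa
Compute G/rho = 10e9 / 3252 = 3075030.7503
Vs = sqrt(3075030.7503) = 1753.58 m/s

1753.58


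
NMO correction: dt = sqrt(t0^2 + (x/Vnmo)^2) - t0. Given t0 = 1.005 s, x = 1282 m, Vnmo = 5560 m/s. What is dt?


x/Vnmo = 1282/5560 = 0.230576
(x/Vnmo)^2 = 0.053165
t0^2 = 1.010025
sqrt(1.010025 + 0.053165) = 1.031111
dt = 1.031111 - 1.005 = 0.026111

0.026111


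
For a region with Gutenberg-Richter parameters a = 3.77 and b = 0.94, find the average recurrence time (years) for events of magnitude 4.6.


log10(N) = 3.77 - 0.94*4.6 = -0.554
N = 10^-0.554 = 0.279254
T = 1/N = 1/0.279254 = 3.581 years

3.581


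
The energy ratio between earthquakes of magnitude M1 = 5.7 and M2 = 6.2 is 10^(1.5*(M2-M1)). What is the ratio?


M2 - M1 = 6.2 - 5.7 = 0.5
1.5 * 0.5 = 0.75
ratio = 10^0.75 = 5.62

5.62


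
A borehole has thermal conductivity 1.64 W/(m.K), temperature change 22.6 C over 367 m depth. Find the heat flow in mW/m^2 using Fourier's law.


q = k * dT / dz * 1000
= 1.64 * 22.6 / 367 * 1000
= 0.100992 * 1000
= 100.9918 mW/m^2

100.9918


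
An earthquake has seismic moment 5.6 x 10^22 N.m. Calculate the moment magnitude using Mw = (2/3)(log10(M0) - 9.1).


log10(M0) = log10(5.6 x 10^22) = 22.7482
Mw = 2/3 * (22.7482 - 9.1)
= 2/3 * 13.6482
= 9.1

9.1


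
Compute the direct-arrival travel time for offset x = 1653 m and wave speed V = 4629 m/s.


t = x / V
= 1653 / 4629
= 0.3571 s

0.3571


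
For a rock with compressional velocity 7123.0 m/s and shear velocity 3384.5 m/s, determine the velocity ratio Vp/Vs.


Vp/Vs = 7123.0 / 3384.5
= 2.1046

2.1046


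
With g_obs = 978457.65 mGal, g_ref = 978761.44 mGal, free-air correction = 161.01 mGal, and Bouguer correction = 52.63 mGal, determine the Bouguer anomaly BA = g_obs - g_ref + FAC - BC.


BA = g_obs - g_ref + FAC - BC
= 978457.65 - 978761.44 + 161.01 - 52.63
= -195.41 mGal

-195.41


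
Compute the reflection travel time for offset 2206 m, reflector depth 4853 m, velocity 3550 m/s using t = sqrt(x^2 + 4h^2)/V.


x^2 + 4h^2 = 2206^2 + 4*4853^2 = 4866436 + 94206436 = 99072872
sqrt(99072872) = 9953.5357
t = 9953.5357 / 3550 = 2.8038 s

2.8038


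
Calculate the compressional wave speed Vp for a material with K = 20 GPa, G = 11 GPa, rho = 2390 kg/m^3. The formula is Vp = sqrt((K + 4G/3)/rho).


First compute the effective modulus:
K + 4G/3 = 20e9 + 4*11e9/3 = 34666666666.67 Pa
Then divide by density:
34666666666.67 / 2390 = 14504881.4505 Pa/(kg/m^3)
Take the square root:
Vp = sqrt(14504881.4505) = 3808.53 m/s

3808.53


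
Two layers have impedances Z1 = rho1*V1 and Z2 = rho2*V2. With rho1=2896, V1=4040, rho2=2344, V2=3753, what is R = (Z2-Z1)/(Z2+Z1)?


Z1 = 2896 * 4040 = 11699840
Z2 = 2344 * 3753 = 8797032
R = (8797032 - 11699840) / (8797032 + 11699840) = -2902808 / 20496872 = -0.1416

-0.1416


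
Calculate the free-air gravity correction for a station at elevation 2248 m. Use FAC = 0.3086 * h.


FAC = 0.3086 * h
= 0.3086 * 2248
= 693.7328 mGal

693.7328


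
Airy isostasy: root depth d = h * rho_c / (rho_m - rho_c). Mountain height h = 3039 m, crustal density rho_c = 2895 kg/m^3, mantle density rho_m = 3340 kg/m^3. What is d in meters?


rho_m - rho_c = 3340 - 2895 = 445
d = 3039 * 2895 / 445
= 8797905 / 445
= 19770.57 m

19770.57


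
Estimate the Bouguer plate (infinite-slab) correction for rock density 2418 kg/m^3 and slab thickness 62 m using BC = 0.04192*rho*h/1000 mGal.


BC = 0.04192 * rho * h / 1000
= 0.04192 * 2418 * 62 / 1000
= 6.2845 mGal

6.2845


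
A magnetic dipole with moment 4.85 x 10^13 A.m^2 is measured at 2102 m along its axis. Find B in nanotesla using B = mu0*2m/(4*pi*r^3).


m = 4.85 x 10^13 = 48500000000000 A.m^2
2m = 97000000000000 A.m^2
r^3 = 2102^3 = 9287485208
B = (4pi*10^-7) * 97000000000000 / (4*pi * 9287485208) * 1e9
= 121893794.959284 / 116709981199.11 * 1e9
= 1044416.1991 nT

1044416.1991


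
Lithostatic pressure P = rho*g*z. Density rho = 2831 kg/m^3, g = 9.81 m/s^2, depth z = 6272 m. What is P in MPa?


P = rho * g * z / 1e6
= 2831 * 9.81 * 6272 / 1e6
= 174186673.92 / 1e6
= 174.1867 MPa

174.1867


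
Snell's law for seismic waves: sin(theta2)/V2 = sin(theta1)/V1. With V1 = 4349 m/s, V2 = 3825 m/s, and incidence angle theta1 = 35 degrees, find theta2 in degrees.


sin(theta1) = sin(35 deg) = 0.573576
sin(theta2) = V2/V1 * sin(theta1) = 3825/4349 * 0.573576 = 0.504468
theta2 = arcsin(0.504468) = 30.296 degrees

30.296


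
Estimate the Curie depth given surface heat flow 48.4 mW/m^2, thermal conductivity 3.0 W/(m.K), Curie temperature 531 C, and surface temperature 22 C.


T_Curie - T_surf = 531 - 22 = 509 C
Convert q to W/m^2: 48.4 mW/m^2 = 0.0484 W/m^2
d = 509 * 3.0 / 0.0484 = 31549.59 m

31549.59


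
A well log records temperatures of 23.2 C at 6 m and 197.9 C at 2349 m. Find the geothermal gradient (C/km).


dT = 197.9 - 23.2 = 174.7 C
dz = 2349 - 6 = 2343 m
gradient = dT/dz * 1000 = 174.7/2343 * 1000 = 74.5625 C/km

74.5625


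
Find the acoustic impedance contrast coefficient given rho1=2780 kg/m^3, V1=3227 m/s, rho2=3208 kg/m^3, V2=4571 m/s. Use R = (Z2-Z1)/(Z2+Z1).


Z1 = 2780 * 3227 = 8971060
Z2 = 3208 * 4571 = 14663768
R = (14663768 - 8971060) / (14663768 + 8971060) = 5692708 / 23634828 = 0.2409

0.2409


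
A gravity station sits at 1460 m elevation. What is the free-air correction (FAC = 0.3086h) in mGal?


FAC = 0.3086 * h
= 0.3086 * 1460
= 450.556 mGal

450.556


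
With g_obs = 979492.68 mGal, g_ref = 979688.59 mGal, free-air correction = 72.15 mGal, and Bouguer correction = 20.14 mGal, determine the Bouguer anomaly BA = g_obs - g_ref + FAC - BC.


BA = g_obs - g_ref + FAC - BC
= 979492.68 - 979688.59 + 72.15 - 20.14
= -143.9 mGal

-143.9


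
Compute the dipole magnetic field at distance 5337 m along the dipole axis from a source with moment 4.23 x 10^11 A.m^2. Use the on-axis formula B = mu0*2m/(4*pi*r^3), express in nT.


m = 4.23 x 10^11 = 423000000000 A.m^2
2m = 846000000000 A.m^2
r^3 = 5337^3 = 152016807753
B = (4pi*10^-7) * 846000000000 / (4*pi * 152016807753) * 1e9
= 1063114.953975 / 1910299545835.99 * 1e9
= 556.5174 nT

556.5174


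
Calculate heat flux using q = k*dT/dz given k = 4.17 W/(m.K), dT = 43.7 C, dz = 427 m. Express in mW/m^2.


q = k * dT / dz * 1000
= 4.17 * 43.7 / 427 * 1000
= 0.426766 * 1000
= 426.7658 mW/m^2

426.7658


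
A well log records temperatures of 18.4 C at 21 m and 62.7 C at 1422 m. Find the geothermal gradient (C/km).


dT = 62.7 - 18.4 = 44.3 C
dz = 1422 - 21 = 1401 m
gradient = dT/dz * 1000 = 44.3/1401 * 1000 = 31.6203 C/km

31.6203


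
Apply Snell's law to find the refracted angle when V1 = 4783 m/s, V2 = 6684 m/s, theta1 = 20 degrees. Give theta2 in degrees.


sin(theta1) = sin(20 deg) = 0.34202
sin(theta2) = V2/V1 * sin(theta1) = 6684/4783 * 0.34202 = 0.477956
theta2 = arcsin(0.477956) = 28.552 degrees

28.552


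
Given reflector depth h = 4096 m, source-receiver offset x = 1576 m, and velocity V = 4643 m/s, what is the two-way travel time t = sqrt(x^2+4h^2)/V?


x^2 + 4h^2 = 1576^2 + 4*4096^2 = 2483776 + 67108864 = 69592640
sqrt(69592640) = 8342.2203
t = 8342.2203 / 4643 = 1.7967 s

1.7967


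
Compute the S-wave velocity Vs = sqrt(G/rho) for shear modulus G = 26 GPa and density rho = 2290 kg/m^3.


Convert G to Pa: G = 26e9 Pa
Compute G/rho = 26e9 / 2290 = 11353711.7904
Vs = sqrt(11353711.7904) = 3369.53 m/s

3369.53


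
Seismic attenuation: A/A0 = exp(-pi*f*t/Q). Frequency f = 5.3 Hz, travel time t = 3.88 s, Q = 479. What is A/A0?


pi*f*t/Q = pi*5.3*3.88/479 = 0.134872
A/A0 = exp(-0.134872) = 0.873828

0.873828


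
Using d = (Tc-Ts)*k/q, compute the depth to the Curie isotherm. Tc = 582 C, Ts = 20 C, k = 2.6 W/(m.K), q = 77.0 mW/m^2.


T_Curie - T_surf = 582 - 20 = 562 C
Convert q to W/m^2: 77.0 mW/m^2 = 0.077 W/m^2
d = 562 * 2.6 / 0.077 = 18976.62 m

18976.62


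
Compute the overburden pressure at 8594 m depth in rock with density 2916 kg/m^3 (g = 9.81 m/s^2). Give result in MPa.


P = rho * g * z / 1e6
= 2916 * 9.81 * 8594 / 1e6
= 245839620.24 / 1e6
= 245.8396 MPa

245.8396


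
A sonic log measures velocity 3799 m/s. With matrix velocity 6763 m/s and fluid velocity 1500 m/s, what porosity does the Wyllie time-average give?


1/V - 1/Vm = 1/3799 - 1/6763 = 0.00011536
1/Vf - 1/Vm = 1/1500 - 1/6763 = 0.0005188
phi = 0.00011536 / 0.0005188 = 0.2224

0.2224


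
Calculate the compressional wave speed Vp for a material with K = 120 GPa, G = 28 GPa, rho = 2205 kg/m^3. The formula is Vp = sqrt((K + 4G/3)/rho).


First compute the effective modulus:
K + 4G/3 = 120e9 + 4*28e9/3 = 157333333333.33 Pa
Then divide by density:
157333333333.33 / 2205 = 71352985.6387 Pa/(kg/m^3)
Take the square root:
Vp = sqrt(71352985.6387) = 8447.07 m/s

8447.07


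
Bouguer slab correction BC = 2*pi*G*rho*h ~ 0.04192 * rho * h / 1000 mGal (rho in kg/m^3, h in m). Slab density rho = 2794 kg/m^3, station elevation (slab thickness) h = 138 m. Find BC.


BC = 0.04192 * rho * h / 1000
= 0.04192 * 2794 * 138 / 1000
= 16.1632 mGal

16.1632


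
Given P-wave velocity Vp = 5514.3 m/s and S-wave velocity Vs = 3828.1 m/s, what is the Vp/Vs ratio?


Vp/Vs = 5514.3 / 3828.1
= 1.4405

1.4405


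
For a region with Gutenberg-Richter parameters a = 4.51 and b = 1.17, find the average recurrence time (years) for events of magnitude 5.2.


log10(N) = 4.51 - 1.17*5.2 = -1.574
N = 10^-1.574 = 0.026669
T = 1/N = 1/0.026669 = 37.4973 years

37.4973


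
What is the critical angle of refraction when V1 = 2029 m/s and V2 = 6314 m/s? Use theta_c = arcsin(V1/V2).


V1/V2 = 2029/6314 = 0.321349
theta_c = arcsin(0.321349) = 18.7445 degrees

18.7445


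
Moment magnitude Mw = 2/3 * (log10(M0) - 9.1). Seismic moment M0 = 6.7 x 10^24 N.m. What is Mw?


log10(M0) = log10(6.7 x 10^24) = 24.8261
Mw = 2/3 * (24.8261 - 9.1)
= 2/3 * 15.7261
= 10.48

10.48


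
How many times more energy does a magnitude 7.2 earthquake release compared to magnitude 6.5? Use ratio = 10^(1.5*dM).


M2 - M1 = 7.2 - 6.5 = 0.7
1.5 * 0.7 = 1.05
ratio = 10^1.05 = 11.22

11.22


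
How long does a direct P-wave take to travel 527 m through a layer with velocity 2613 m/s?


t = x / V
= 527 / 2613
= 0.2017 s

0.2017


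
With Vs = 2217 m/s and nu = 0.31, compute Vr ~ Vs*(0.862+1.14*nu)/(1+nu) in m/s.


Numerator factor = 0.862 + 1.14*0.31 = 1.2154
Denominator = 1 + 0.31 = 1.31
Vr = 2217 * 1.2154 / 1.31 = 2056.9 m/s

2056.9


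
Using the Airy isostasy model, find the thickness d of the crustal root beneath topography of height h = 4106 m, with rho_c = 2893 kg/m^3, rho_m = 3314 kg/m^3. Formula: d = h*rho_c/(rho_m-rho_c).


rho_m - rho_c = 3314 - 2893 = 421
d = 4106 * 2893 / 421
= 11878658 / 421
= 28215.34 m

28215.34


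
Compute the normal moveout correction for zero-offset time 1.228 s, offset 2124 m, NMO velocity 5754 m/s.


x/Vnmo = 2124/5754 = 0.369135
(x/Vnmo)^2 = 0.13626
t0^2 = 1.507984
sqrt(1.507984 + 0.13626) = 1.282281
dt = 1.282281 - 1.228 = 0.054281

0.054281


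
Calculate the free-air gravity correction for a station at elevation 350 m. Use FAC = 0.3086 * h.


FAC = 0.3086 * h
= 0.3086 * 350
= 108.01 mGal

108.01


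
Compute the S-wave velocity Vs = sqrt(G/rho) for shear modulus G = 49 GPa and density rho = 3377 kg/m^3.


Convert G to Pa: G = 49e9 Pa
Compute G/rho = 49e9 / 3377 = 14509920.0474
Vs = sqrt(14509920.0474) = 3809.19 m/s

3809.19


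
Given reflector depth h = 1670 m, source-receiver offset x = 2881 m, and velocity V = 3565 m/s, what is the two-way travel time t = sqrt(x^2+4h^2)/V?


x^2 + 4h^2 = 2881^2 + 4*1670^2 = 8300161 + 11155600 = 19455761
sqrt(19455761) = 4410.8685
t = 4410.8685 / 3565 = 1.2373 s

1.2373


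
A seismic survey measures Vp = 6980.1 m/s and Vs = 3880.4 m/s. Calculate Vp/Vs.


Vp/Vs = 6980.1 / 3880.4
= 1.7988

1.7988


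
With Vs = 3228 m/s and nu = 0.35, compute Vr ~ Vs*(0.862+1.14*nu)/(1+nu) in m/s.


Numerator factor = 0.862 + 1.14*0.35 = 1.261
Denominator = 1 + 0.35 = 1.35
Vr = 3228 * 1.261 / 1.35 = 3015.19 m/s

3015.19


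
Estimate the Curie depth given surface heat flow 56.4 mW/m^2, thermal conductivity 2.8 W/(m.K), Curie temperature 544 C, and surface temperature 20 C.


T_Curie - T_surf = 544 - 20 = 524 C
Convert q to W/m^2: 56.4 mW/m^2 = 0.0564 W/m^2
d = 524 * 2.8 / 0.0564 = 26014.18 m

26014.18


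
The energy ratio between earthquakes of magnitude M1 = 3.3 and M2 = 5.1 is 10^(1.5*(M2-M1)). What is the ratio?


M2 - M1 = 5.1 - 3.3 = 1.8
1.5 * 1.8 = 2.7
ratio = 10^2.7 = 501.19

501.19


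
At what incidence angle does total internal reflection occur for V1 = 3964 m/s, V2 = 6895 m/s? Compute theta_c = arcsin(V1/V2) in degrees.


V1/V2 = 3964/6895 = 0.574909
theta_c = arcsin(0.574909) = 35.0933 degrees

35.0933


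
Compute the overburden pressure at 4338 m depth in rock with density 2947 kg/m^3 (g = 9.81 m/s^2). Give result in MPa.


P = rho * g * z / 1e6
= 2947 * 9.81 * 4338 / 1e6
= 125411883.66 / 1e6
= 125.4119 MPa

125.4119


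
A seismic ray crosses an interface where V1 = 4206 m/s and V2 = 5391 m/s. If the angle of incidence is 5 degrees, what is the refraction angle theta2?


sin(theta1) = sin(5 deg) = 0.087156
sin(theta2) = V2/V1 * sin(theta1) = 5391/4206 * 0.087156 = 0.111711
theta2 = arcsin(0.111711) = 6.414 degrees

6.414


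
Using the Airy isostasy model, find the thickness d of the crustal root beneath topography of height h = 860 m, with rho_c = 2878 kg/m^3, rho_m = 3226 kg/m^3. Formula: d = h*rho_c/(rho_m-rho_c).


rho_m - rho_c = 3226 - 2878 = 348
d = 860 * 2878 / 348
= 2475080 / 348
= 7112.3 m

7112.3


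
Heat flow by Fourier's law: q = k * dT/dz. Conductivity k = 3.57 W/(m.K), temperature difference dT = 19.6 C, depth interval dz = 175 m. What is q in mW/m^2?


q = k * dT / dz * 1000
= 3.57 * 19.6 / 175 * 1000
= 0.39984 * 1000
= 399.84 mW/m^2

399.84


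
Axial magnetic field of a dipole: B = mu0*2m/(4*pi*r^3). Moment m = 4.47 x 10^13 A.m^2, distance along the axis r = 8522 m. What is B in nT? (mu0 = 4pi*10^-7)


m = 4.47 x 10^13 = 44700000000000 A.m^2
2m = 89400000000000 A.m^2
r^3 = 8522^3 = 618905852648
B = (4pi*10^-7) * 89400000000000 / (4*pi * 618905852648) * 1e9
= 112343353.292371 / 7777400319770.74 * 1e9
= 14444.8464 nT

14444.8464


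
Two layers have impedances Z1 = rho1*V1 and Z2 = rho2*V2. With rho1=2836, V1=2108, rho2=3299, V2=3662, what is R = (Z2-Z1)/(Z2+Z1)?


Z1 = 2836 * 2108 = 5978288
Z2 = 3299 * 3662 = 12080938
R = (12080938 - 5978288) / (12080938 + 5978288) = 6102650 / 18059226 = 0.3379

0.3379


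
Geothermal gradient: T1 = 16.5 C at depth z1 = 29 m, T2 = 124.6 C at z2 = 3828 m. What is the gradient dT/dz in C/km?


dT = 124.6 - 16.5 = 108.1 C
dz = 3828 - 29 = 3799 m
gradient = dT/dz * 1000 = 108.1/3799 * 1000 = 28.4549 C/km

28.4549


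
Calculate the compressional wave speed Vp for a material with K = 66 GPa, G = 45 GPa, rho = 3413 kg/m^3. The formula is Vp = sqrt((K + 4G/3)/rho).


First compute the effective modulus:
K + 4G/3 = 66e9 + 4*45e9/3 = 126000000000.0 Pa
Then divide by density:
126000000000.0 / 3413 = 36917667.741 Pa/(kg/m^3)
Take the square root:
Vp = sqrt(36917667.741) = 6075.99 m/s

6075.99


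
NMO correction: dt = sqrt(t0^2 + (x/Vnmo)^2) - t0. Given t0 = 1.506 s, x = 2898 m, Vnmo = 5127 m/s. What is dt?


x/Vnmo = 2898/5127 = 0.565243
(x/Vnmo)^2 = 0.319499
t0^2 = 2.268036
sqrt(2.268036 + 0.319499) = 1.608582
dt = 1.608582 - 1.506 = 0.102582

0.102582


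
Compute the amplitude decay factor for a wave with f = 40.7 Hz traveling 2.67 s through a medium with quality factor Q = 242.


pi*f*t/Q = pi*40.7*2.67/242 = 1.410718
A/A0 = exp(-1.410718) = 0.243968

0.243968


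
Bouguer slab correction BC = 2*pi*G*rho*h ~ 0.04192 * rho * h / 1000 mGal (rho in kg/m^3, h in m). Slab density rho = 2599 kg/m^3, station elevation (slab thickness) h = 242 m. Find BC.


BC = 0.04192 * rho * h / 1000
= 0.04192 * 2599 * 242 / 1000
= 26.3659 mGal

26.3659


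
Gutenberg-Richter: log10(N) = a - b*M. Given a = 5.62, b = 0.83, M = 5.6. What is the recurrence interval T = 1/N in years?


log10(N) = 5.62 - 0.83*5.6 = 0.972
N = 10^0.972 = 9.37562
T = 1/N = 1/9.37562 = 0.1067 years

0.1067


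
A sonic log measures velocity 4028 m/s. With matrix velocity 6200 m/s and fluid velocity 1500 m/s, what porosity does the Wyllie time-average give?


1/V - 1/Vm = 1/4028 - 1/6200 = 8.697e-05
1/Vf - 1/Vm = 1/1500 - 1/6200 = 0.00050538
phi = 8.697e-05 / 0.00050538 = 0.1721

0.1721


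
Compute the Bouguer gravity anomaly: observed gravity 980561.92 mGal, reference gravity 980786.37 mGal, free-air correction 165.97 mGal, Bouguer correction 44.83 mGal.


BA = g_obs - g_ref + FAC - BC
= 980561.92 - 980786.37 + 165.97 - 44.83
= -103.31 mGal

-103.31


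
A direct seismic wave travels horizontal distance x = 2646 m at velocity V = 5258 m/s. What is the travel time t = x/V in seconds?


t = x / V
= 2646 / 5258
= 0.5032 s

0.5032


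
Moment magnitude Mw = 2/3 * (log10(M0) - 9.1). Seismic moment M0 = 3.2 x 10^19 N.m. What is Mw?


log10(M0) = log10(3.2 x 10^19) = 19.5051
Mw = 2/3 * (19.5051 - 9.1)
= 2/3 * 10.4051
= 6.94

6.94


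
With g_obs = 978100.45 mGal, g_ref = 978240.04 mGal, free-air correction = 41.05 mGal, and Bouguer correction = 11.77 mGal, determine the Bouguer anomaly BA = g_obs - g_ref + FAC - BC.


BA = g_obs - g_ref + FAC - BC
= 978100.45 - 978240.04 + 41.05 - 11.77
= -110.31 mGal

-110.31


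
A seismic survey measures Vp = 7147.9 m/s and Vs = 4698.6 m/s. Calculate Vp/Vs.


Vp/Vs = 7147.9 / 4698.6
= 1.5213

1.5213


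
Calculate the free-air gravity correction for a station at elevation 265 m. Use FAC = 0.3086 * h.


FAC = 0.3086 * h
= 0.3086 * 265
= 81.779 mGal

81.779


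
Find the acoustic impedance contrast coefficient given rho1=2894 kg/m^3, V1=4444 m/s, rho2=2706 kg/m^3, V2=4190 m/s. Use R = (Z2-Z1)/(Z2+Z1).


Z1 = 2894 * 4444 = 12860936
Z2 = 2706 * 4190 = 11338140
R = (11338140 - 12860936) / (11338140 + 12860936) = -1522796 / 24199076 = -0.0629

-0.0629


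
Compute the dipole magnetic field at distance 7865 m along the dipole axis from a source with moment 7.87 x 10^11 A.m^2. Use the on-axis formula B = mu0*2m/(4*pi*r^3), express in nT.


m = 7.87 x 10^11 = 787000000000 A.m^2
2m = 1574000000000 A.m^2
r^3 = 7865^3 = 486514939625
B = (4pi*10^-7) * 1574000000000 / (4*pi * 486514939625) * 1e9
= 1977946.7347 / 6113727040750.33 * 1e9
= 323.5255 nT

323.5255


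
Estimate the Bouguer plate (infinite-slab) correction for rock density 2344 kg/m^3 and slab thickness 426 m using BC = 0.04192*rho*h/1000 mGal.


BC = 0.04192 * rho * h / 1000
= 0.04192 * 2344 * 426 / 1000
= 41.859 mGal

41.859


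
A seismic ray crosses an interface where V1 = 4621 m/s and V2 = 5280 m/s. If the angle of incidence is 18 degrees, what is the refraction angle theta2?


sin(theta1) = sin(18 deg) = 0.309017
sin(theta2) = V2/V1 * sin(theta1) = 5280/4621 * 0.309017 = 0.353086
theta2 = arcsin(0.353086) = 20.6762 degrees

20.6762


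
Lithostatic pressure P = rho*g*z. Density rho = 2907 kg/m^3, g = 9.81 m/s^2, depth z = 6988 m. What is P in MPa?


P = rho * g * z / 1e6
= 2907 * 9.81 * 6988 / 1e6
= 199281477.96 / 1e6
= 199.2815 MPa

199.2815


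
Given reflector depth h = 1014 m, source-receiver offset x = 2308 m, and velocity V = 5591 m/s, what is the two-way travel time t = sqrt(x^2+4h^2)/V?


x^2 + 4h^2 = 2308^2 + 4*1014^2 = 5326864 + 4112784 = 9439648
sqrt(9439648) = 3072.401
t = 3072.401 / 5591 = 0.5495 s

0.5495


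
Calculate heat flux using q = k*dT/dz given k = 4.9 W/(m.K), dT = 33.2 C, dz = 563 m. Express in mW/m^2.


q = k * dT / dz * 1000
= 4.9 * 33.2 / 563 * 1000
= 0.288952 * 1000
= 288.952 mW/m^2

288.952


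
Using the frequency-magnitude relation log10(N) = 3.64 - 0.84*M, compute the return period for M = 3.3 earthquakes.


log10(N) = 3.64 - 0.84*3.3 = 0.868
N = 10^0.868 = 7.379042
T = 1/N = 1/7.379042 = 0.1355 years

0.1355


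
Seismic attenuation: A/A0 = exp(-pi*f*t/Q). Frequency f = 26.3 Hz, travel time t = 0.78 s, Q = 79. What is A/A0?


pi*f*t/Q = pi*26.3*0.78/79 = 0.81578
A/A0 = exp(-0.81578) = 0.442294

0.442294


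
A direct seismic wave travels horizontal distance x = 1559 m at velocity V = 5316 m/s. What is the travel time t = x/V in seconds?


t = x / V
= 1559 / 5316
= 0.2933 s

0.2933


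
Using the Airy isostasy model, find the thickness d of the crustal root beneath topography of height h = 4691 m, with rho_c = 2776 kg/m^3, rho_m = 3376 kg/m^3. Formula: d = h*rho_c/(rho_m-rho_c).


rho_m - rho_c = 3376 - 2776 = 600
d = 4691 * 2776 / 600
= 13022216 / 600
= 21703.69 m

21703.69


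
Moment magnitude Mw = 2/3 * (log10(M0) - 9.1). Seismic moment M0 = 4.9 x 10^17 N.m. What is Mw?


log10(M0) = log10(4.9 x 10^17) = 17.6902
Mw = 2/3 * (17.6902 - 9.1)
= 2/3 * 8.5902
= 5.73

5.73


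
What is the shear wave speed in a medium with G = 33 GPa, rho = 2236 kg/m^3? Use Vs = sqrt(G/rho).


Convert G to Pa: G = 33e9 Pa
Compute G/rho = 33e9 / 2236 = 14758497.3166
Vs = sqrt(14758497.3166) = 3841.68 m/s

3841.68


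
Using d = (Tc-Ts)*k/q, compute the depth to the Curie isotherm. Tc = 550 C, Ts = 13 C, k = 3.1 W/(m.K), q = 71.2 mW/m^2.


T_Curie - T_surf = 550 - 13 = 537 C
Convert q to W/m^2: 71.2 mW/m^2 = 0.0712 W/m^2
d = 537 * 3.1 / 0.0712 = 23380.62 m

23380.62


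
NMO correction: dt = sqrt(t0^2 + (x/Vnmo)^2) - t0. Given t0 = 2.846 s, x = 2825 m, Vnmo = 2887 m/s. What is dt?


x/Vnmo = 2825/2887 = 0.978524
(x/Vnmo)^2 = 0.95751
t0^2 = 8.099716
sqrt(8.099716 + 0.95751) = 3.009523
dt = 3.009523 - 2.846 = 0.163523

0.163523


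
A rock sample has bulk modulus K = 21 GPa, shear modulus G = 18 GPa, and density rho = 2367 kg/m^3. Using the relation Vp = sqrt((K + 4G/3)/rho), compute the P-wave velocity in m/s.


First compute the effective modulus:
K + 4G/3 = 21e9 + 4*18e9/3 = 45000000000.0 Pa
Then divide by density:
45000000000.0 / 2367 = 19011406.8441 Pa/(kg/m^3)
Take the square root:
Vp = sqrt(19011406.8441) = 4360.21 m/s

4360.21


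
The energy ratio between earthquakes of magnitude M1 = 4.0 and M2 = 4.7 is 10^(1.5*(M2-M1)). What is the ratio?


M2 - M1 = 4.7 - 4.0 = 0.7
1.5 * 0.7 = 1.05
ratio = 10^1.05 = 11.22

11.22


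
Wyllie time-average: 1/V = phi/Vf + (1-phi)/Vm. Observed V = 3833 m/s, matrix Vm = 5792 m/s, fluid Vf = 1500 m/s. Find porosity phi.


1/V - 1/Vm = 1/3833 - 1/5792 = 8.824e-05
1/Vf - 1/Vm = 1/1500 - 1/5792 = 0.00049401
phi = 8.824e-05 / 0.00049401 = 0.1786

0.1786


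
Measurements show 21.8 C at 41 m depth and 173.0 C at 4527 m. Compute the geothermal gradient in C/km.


dT = 173.0 - 21.8 = 151.2 C
dz = 4527 - 41 = 4486 m
gradient = dT/dz * 1000 = 151.2/4486 * 1000 = 33.7049 C/km

33.7049
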